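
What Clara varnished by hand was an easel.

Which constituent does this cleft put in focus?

In a pseudo-cleft "What ... was X", the post-copular constituent X is the focus.
Here the focus is "an easel". The backgrounded (presupposed) material includes "Clara" and "by hand".

an easel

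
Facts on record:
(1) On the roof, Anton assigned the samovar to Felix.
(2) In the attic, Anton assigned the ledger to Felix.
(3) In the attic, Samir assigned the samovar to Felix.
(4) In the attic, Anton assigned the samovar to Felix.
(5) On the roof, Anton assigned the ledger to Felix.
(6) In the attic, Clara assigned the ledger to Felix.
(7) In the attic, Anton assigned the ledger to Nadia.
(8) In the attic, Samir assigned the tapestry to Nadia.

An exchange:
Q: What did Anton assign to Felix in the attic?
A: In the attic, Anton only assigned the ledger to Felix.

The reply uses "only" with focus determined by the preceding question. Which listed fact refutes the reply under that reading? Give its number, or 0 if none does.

The question "What did ...?" targets the thing, so in the reply the focus falls on "the ledger".
So "only" ranges over things; the rest (agent = Anton, recipient = Felix, setting = in the attic) is presupposed.
Fact (4) shares the background with a different thing (the samovar) — counterexample.
(Fact (7) would refute a reading with focus on the recipient — but that is not what the question asks.)

4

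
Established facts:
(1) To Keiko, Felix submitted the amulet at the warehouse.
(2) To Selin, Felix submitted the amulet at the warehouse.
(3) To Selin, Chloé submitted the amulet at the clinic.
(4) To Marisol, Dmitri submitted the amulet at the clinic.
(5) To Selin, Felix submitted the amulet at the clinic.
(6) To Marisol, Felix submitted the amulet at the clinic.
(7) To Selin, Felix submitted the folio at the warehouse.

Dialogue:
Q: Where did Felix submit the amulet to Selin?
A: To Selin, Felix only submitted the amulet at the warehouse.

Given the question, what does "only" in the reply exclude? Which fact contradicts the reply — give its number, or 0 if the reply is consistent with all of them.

Answering "Where did ...?" puts focus on the setting — here, "at the warehouse".
"Only" then excludes alternative settings while the background — Felix as agent and the amulet as thing and Selin as recipient — is held fixed.
Fact (5) keeps Felix as agent and the amulet as thing and Selin as recipient but has setting = at the clinic; that refutes the reply.
(Fact (7) would refute a reading with focus on the thing — but that is not what the question asks.)

5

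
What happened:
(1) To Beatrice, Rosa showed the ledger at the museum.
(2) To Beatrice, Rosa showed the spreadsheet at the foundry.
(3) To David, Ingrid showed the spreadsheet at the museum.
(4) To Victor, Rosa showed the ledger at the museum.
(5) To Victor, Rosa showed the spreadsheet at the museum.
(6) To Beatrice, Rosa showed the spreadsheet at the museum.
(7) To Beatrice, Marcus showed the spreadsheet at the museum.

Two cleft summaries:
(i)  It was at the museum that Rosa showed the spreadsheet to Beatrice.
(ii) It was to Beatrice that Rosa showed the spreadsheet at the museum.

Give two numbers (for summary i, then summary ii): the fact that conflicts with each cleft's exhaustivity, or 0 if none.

Summary (i) focuses "at the museum" (the setting); background Rosa as agent and the spreadsheet as thing and Beatrice as recipient. Fact (2) matches that background with setting = at the foundry — refutes (i).
Summary (ii) focuses "Beatrice" (the recipient); background Rosa as agent and the spreadsheet as thing and at the museum as setting. Fact (5) matches that background with recipient = Victor — refutes (ii).

2, 5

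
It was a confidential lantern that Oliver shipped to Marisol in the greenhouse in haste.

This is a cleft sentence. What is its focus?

a confidential lantern

In an it-cleft "It was X that/who ...", the clefted constituent X is the focus; the that/who-clause expresses the presupposed open proposition.
Here the focus is "a confidential lantern". The backgrounded (presupposed) material includes "Oliver", "to Marisol", "in haste" and "in the greenhouse".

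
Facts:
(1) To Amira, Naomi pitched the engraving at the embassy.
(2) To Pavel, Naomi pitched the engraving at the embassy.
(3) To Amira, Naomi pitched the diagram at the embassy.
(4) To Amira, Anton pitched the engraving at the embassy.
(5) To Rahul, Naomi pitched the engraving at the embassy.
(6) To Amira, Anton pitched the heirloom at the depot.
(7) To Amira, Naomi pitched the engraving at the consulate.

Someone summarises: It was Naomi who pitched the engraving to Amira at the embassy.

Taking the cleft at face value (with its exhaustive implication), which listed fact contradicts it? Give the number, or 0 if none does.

4

Focus of the cleft: "Naomi" (the agent). Presupposed background: thing = the engraving, recipient = Amira, setting = at the embassy.
The exhaustive reading says no other agent fits that background.
Fact (4) shares the background but with agent = Anton; exhaustivity is violated.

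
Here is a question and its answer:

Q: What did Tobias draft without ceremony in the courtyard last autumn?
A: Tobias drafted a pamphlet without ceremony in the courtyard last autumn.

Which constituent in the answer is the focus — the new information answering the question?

The wh-word "what" asks about the direct object.
In the answer, "Tobias", "last autumn", "in the courtyard" and "without ceremony" are given — repeated from the question.
The constituent filling the direct object gap is "a pamphlet"; that is the focus and would carry nuclear stress.

a pamphlet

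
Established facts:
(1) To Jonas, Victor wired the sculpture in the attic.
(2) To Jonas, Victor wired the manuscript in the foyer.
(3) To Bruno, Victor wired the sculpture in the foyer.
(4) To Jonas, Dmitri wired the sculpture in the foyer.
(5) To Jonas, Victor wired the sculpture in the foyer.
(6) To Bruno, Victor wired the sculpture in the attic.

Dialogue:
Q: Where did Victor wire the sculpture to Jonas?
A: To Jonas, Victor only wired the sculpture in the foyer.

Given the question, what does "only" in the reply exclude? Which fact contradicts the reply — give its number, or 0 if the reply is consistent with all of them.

The question "Where did ...?" targets the setting, so in the reply the focus falls on "in the foyer".
So "only" ranges over settings; the rest (same agent, thing, recipient (Victor / the sculpture / Jonas)) is presupposed.
Fact (1) shares the background with a different setting (in the attic) — counterexample.
(Fact (2) would refute a reading with focus on the thing — but that is not what the question asks.)

1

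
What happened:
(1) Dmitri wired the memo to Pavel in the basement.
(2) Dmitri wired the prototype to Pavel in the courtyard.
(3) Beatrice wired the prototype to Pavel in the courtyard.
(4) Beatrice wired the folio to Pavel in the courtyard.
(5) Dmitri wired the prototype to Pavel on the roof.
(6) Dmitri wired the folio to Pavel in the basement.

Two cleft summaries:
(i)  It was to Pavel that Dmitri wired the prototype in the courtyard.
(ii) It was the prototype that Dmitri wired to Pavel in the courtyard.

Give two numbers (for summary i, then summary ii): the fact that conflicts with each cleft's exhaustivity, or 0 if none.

0, 0

(i): focus "Pavel". No fact shares same agent, thing, setting (Dmitri / the prototype / in the courtyard) with a different recipient. 0.
(ii): focus "the prototype". No fact shares same agent, recipient, setting (Dmitri / Pavel / in the courtyard) with a different thing. 0.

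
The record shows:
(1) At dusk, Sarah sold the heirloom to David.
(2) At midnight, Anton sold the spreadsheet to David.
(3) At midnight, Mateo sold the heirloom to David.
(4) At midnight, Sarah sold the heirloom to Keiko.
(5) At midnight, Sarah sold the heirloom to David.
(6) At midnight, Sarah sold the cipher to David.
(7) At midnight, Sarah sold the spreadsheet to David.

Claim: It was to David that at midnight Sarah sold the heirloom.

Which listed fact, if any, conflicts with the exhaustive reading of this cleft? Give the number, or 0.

Focus of the cleft: "David" (the recipient). Presupposed background: agent = Sarah, thing = the heirloom, setting = at midnight.
The exhaustive reading says no other recipient fits that background.
Fact (4) shares the background but with recipient = Keiko; exhaustivity is violated.

4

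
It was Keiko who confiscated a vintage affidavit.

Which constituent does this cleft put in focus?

In an it-cleft "It was X that/who ...", the clefted constituent X is the focus; the that/who-clause expresses the presupposed open proposition.
Here the focus is "Keiko". The backgrounded (presupposed) material includes "a vintage affidavit".

Keiko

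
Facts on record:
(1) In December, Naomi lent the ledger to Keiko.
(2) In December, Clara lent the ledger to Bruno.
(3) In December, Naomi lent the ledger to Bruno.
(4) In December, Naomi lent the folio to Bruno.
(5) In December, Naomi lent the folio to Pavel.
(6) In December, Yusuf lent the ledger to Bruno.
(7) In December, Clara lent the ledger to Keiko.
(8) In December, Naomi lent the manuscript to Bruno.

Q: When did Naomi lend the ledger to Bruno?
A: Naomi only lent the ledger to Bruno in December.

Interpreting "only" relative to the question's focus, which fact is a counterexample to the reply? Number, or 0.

Answering "When did ...?" puts focus on the setting — here, "in December".
So "only" ranges over settings; the rest (Naomi as agent and the ledger as thing and Bruno as recipient) is presupposed.
No listed fact shares that background with another setting. Nothing contradicts the reply.
(Fact (1) would refute a reading with focus on the recipient — but that is not what the question asks.)

0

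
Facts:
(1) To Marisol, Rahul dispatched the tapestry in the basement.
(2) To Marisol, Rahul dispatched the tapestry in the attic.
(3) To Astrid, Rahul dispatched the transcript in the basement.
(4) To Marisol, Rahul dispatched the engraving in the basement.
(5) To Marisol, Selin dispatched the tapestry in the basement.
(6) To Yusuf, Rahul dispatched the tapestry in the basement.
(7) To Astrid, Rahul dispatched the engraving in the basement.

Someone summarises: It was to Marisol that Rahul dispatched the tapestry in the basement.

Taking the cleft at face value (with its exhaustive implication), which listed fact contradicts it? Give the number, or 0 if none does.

Focus of the cleft: "Marisol" (the recipient). Presupposed background: Rahul as agent and the tapestry as thing and in the basement as setting.
The exhaustive reading says no other recipient fits that background.
But fact (6) also has Rahul as agent and the tapestry as thing and in the basement as setting, with recipient = Yusuf — so the exhaustive reading fails.

6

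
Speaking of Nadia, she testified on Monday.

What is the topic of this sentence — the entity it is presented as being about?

Nadia

The construction explicitly marks "Nadia" as what the sentence is about — the topic.
The remainder of the clause is the comment (what is said about the topic).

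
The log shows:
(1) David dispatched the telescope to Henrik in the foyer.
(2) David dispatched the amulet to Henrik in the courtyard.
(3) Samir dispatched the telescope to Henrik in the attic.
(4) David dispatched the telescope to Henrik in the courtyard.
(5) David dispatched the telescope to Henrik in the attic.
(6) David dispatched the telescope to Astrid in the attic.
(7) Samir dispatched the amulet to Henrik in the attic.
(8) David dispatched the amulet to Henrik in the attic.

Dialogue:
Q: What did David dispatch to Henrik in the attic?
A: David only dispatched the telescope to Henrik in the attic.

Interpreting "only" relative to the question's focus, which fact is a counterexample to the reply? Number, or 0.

The question "What did ...?" targets the thing, so in the reply the focus falls on "the telescope".
So "only" ranges over things; the rest (same agent, recipient, setting (David / Henrik / in the attic)) is presupposed.
Fact (8) shares the background with a different thing (the amulet) — counterexample.
(Fact (1) would refute a reading with focus on the setting — but that is not what the question asks.)

8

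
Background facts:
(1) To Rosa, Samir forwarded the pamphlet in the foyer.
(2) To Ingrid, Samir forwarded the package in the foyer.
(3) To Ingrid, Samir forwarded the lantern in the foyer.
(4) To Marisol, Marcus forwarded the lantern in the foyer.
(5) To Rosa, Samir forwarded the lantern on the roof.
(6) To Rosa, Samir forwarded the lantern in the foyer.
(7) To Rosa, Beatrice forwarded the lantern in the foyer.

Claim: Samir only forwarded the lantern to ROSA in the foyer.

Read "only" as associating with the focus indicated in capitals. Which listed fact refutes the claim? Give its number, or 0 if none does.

3

The capitals mark "Rosa" as focus. So "only" rules out other recipients, with the rest (agent = Samir, thing = the lantern, setting = in the foyer) as background.
Fact (3) shares the background but differs in recipient (Ingrid) — a counterexample.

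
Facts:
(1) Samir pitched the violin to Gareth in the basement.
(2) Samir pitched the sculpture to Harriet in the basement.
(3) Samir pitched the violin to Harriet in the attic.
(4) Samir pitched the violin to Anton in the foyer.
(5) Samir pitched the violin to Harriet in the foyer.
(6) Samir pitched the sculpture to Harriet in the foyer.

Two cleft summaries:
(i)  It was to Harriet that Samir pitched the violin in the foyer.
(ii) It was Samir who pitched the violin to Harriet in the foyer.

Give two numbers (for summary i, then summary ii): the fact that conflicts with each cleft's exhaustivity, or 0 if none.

(i): focus "Harriet". Looking for Samir as agent and the violin as thing and in the foyer as setting with some other recipient — fact (4) has Anton there. Refuted.
(ii): focus "Samir". No fact shares the violin as thing and Harriet as recipient and in the foyer as setting with a different agent. 0.

4, 0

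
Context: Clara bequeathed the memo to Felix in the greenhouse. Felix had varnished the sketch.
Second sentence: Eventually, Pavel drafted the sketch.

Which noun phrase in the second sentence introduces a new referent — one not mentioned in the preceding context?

"the sketch" in the second sentence is given — already mentioned in the context.
"Pavel" has no antecedent in the context; it is discourse-new.

Pavel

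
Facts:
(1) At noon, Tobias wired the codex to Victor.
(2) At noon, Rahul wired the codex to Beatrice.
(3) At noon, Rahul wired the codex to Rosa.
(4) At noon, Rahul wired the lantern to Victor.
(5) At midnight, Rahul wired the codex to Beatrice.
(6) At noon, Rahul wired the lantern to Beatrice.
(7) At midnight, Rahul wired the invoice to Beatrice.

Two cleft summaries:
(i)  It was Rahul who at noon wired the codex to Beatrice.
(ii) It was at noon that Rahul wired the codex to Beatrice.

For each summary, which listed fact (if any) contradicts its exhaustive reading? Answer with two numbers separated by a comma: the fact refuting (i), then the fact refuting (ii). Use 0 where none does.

Summary (i) focuses "Rahul" (the agent); background same thing, recipient, setting (the codex / Beatrice / at noon). No fact matches that background with a different agent, so 0.
Summary (ii) focuses "at noon" (the setting); background same agent, thing, recipient (Rahul / the codex / Beatrice). Fact (5) matches that background with setting = at midnight — refutes (ii).

0, 5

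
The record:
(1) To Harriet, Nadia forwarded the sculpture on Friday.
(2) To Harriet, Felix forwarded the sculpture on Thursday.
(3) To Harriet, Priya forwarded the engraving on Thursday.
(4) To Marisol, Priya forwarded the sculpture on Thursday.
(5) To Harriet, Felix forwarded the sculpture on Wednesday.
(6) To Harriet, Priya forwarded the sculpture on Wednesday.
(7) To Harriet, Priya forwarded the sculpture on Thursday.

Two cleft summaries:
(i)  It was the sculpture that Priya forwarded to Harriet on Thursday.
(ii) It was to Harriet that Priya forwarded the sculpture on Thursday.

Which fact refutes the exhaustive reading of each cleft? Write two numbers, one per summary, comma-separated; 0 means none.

3, 4

(i): focus "the sculpture". Looking for Priya as agent and Harriet as recipient and on Thursday as setting with some other thing — fact (3) has the engraving there. Refuted.
(ii): focus "Harriet". Looking for Priya as agent and the sculpture as thing and on Thursday as setting with some other recipient — fact (4) has Marisol there. Refuted.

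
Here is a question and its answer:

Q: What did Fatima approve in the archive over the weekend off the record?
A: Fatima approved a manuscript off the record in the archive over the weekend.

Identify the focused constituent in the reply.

The wh-word "what" asks about the direct object.
In the answer, "Fatima", "off the record", "in the archive" and "over the weekend" are given — repeated from the question.
The constituent filling the direct object gap is "a manuscript"; that is the focus and would carry nuclear stress.

a manuscript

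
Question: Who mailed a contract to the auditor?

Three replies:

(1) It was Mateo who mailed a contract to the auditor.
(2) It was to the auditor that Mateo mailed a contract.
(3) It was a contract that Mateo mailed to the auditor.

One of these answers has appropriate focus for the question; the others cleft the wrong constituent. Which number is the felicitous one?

The question word "who" targets the subject (agent).
Option (1) clefts "Mateo" — that matches what the question asks about.
Option (2) clefts "to the auditor" — the recipient, not what was asked.
Option (3) clefts "a contract" — the direct object, not what was asked.
So the congruent reply is (1).

1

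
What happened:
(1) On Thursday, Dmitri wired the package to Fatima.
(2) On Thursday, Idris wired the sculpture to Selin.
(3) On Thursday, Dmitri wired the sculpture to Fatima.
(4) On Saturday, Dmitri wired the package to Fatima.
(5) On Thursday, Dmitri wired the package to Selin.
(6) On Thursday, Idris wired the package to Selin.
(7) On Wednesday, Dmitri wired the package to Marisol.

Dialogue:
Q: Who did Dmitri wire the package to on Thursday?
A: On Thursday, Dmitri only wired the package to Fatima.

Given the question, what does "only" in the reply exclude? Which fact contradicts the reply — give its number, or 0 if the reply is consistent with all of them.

The question "Who did ... to ...?" targets the recipient, so in the reply the focus falls on "Fatima".
"Only" then excludes alternative recipients while the background — same agent, thing, setting (Dmitri / the package / on Thursday) — is held fixed.
Fact (5) keeps same agent, thing, setting (Dmitri / the package / on Thursday) but has recipient = Selin; that refutes the reply.
(Fact (3) would refute a reading with focus on the thing — but that is not what the question asks.)

5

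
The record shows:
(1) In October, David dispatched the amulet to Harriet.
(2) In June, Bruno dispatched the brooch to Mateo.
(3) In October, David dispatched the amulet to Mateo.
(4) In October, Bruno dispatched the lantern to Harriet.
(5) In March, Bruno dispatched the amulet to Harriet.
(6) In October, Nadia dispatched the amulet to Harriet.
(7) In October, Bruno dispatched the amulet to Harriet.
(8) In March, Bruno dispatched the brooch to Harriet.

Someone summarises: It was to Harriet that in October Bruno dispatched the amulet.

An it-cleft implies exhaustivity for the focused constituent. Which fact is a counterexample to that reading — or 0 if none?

0

Focus of the cleft: "Harriet" (the recipient). Presupposed background: Bruno as agent and the amulet as thing and in October as setting.
The exhaustive reading says no other recipient fits that background.
No listed fact matches the background with a different recipient. Exhaustivity holds.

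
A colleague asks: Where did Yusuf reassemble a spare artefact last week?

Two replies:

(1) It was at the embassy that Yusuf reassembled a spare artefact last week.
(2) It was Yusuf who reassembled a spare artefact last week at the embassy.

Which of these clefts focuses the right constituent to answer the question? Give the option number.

The question word "where" targets the location.
Option (1) clefts "at the embassy" — that matches what the question asks about.
Option (2) clefts "Yusuf" — the subject (agent), not what was asked.
So the congruent reply is (1).

1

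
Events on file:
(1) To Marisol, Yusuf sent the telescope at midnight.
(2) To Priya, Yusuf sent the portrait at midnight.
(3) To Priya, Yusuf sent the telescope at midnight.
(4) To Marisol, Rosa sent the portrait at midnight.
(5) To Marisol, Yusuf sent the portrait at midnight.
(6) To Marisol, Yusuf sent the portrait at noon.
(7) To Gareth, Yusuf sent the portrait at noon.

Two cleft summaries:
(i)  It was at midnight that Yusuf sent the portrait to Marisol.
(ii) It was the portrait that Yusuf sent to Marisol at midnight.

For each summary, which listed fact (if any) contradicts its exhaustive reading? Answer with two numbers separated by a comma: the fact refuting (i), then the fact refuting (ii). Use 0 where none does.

(i): focus "at midnight". Looking for same agent, thing, recipient (Yusuf / the portrait / Marisol) with some other setting — fact (6) has at noon there. Refuted.
(ii): focus "the portrait". Looking for same agent, recipient, setting (Yusuf / Marisol / at midnight) with some other thing — fact (1) has the telescope there. Refuted.

6, 1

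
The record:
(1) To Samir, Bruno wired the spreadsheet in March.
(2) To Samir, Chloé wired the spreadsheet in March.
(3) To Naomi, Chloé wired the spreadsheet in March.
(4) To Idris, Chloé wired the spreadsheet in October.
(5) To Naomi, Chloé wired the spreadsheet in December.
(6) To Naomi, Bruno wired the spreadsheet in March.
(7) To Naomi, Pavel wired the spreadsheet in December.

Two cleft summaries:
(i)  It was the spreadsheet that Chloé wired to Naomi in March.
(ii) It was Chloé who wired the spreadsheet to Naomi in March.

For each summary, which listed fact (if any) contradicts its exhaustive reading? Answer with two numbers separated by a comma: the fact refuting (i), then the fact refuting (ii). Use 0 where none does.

Summary (i) focuses "the spreadsheet" (the thing); background Chloé as agent and Naomi as recipient and in March as setting. No fact matches that background with a different thing, so 0.
Summary (ii) focuses "Chloé" (the agent); background the spreadsheet as thing and Naomi as recipient and in March as setting. Fact (6) matches that background with agent = Bruno — refutes (ii).

0, 6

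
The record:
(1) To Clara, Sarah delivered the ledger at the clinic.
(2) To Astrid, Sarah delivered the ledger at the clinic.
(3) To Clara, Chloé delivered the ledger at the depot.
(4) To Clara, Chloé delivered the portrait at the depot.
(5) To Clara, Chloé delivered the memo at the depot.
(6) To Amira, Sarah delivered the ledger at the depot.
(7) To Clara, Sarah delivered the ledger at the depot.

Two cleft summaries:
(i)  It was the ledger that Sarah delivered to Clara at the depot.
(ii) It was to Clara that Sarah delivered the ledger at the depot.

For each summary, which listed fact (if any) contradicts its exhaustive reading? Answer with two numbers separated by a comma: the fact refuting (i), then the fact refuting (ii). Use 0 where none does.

(i): focus "the ledger". No fact shares same agent, recipient, setting (Sarah / Clara / at the depot) with a different thing. 0.
(ii): focus "Clara". Looking for same agent, thing, setting (Sarah / the ledger / at the depot) with some other recipient — fact (6) has Amira there. Refuted.

0, 6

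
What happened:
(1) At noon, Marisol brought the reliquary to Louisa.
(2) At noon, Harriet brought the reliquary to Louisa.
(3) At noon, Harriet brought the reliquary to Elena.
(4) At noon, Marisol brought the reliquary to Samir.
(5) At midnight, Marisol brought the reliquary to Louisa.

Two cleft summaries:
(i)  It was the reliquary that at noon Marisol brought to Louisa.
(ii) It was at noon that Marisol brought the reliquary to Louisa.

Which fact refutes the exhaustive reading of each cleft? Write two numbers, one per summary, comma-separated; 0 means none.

(i): focus "the reliquary". No fact shares agent = Marisol, recipient = Louisa, setting = at noon with a different thing. 0.
(ii): focus "at noon". Looking for agent = Marisol, thing = the reliquary, recipient = Louisa with some other setting — fact (5) has at midnight there. Refuted.

0, 5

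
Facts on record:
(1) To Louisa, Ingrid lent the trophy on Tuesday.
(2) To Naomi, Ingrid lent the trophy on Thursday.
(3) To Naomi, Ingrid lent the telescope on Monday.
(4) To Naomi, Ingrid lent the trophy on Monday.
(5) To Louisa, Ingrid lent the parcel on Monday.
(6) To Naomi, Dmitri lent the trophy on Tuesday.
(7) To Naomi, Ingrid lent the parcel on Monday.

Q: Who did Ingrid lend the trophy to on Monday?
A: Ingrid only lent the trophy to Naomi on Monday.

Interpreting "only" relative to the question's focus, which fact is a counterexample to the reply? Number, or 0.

0

Answering "Who did ... to ...?" puts focus on the recipient — here, "Naomi".
"Only" then excludes alternative recipients while the background — Ingrid as agent and the trophy as thing and on Monday as setting — is held fixed.
No fact keeps Ingrid as agent and the trophy as thing and on Monday as setting while changing the recipient; every other fact differs on something backgrounded. The reply stands.
(Fact (2) would refute a reading with focus on the setting — but that is not what the question asks.)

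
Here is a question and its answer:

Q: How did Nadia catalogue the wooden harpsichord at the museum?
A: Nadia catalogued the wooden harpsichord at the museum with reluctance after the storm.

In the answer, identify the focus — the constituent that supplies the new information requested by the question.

with reluctance

The wh-word "how" asks about the manner.
In the answer, "Nadia", "the wooden harpsichord" and "at the museum" are given — repeated from the question.
"after the storm" is also new, but it specifies the time, which is not what the question asks about — so it is not the focus.
The constituent filling the manner gap is "with reluctance"; that is the focus.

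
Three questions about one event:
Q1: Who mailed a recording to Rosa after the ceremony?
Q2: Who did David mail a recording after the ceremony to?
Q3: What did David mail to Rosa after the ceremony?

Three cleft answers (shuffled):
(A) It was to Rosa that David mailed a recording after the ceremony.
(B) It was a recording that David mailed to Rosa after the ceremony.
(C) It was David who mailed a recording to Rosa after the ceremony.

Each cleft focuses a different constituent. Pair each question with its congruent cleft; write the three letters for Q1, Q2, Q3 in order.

CAB

Q1 asks about the subject (agent); cleft (C) focuses "David", which is the subject (agent) — so Q1 → C.
Q2 asks about the recipient; cleft (A) focuses "to Rosa", which is the recipient — so Q2 → A.
Q3 asks about the direct object; cleft (B) focuses "a recording", which is the direct object — so Q3 → B.
Mapping: Q1→C, Q2→A, Q3→B.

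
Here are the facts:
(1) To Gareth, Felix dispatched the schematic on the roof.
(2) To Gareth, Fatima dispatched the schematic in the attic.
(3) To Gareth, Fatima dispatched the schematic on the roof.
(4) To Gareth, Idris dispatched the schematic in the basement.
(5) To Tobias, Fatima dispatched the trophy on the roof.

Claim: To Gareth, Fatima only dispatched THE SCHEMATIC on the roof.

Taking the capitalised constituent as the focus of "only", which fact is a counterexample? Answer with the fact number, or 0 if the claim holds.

0

Focus (in capitals) is "the schematic" — the thing. "Only" excludes alternative things while holding fixed same agent, recipient, setting (Fatima / Gareth / on the roof).
No fact matches same agent, recipient, setting (Fatima / Gareth / on the roof) with a different thing — every other fact differs on at least one backgrounded slot. So no fact refutes it.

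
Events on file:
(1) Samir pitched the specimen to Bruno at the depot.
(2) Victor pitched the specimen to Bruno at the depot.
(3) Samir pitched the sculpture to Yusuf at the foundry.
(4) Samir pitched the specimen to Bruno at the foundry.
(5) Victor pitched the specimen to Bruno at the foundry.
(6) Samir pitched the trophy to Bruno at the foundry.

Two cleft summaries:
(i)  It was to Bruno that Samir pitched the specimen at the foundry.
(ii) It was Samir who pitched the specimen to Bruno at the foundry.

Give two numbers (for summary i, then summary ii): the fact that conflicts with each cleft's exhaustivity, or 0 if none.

0, 5

(i): focus "Bruno". No fact shares same agent, thing, setting (Samir / the specimen / at the foundry) with a different recipient. 0.
(ii): focus "Samir". Looking for same thing, recipient, setting (the specimen / Bruno / at the foundry) with some other agent — fact (5) has Victor there. Refuted.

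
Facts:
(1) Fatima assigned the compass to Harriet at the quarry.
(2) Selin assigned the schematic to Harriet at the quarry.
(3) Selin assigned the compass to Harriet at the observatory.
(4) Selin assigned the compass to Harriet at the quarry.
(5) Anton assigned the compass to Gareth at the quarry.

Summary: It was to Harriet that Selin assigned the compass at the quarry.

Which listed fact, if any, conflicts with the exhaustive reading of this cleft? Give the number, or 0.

0

The cleft puts "Harriet" in focus and presupposes the open proposition with agent = Selin, thing = the compass, setting = at the quarry.
Exhaustivity: Harriet is the only recipient satisfying that background.
No listed fact matches the background with a different recipient. Exhaustivity holds.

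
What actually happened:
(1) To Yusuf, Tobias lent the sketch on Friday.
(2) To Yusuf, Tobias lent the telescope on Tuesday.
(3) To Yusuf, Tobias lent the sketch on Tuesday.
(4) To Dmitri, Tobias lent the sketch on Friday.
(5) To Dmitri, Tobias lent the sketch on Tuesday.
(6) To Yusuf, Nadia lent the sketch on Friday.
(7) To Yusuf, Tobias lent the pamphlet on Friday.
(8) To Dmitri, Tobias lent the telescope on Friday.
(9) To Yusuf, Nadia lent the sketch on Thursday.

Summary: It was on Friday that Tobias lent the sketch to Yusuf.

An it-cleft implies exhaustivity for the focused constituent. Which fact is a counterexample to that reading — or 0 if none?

The cleft puts "on Friday" in focus and presupposes the open proposition with same agent, thing, recipient (Tobias / the sketch / Yusuf).
The exhaustive reading says no other setting fits that background.
Fact (3) shares the background but with setting = on Tuesday; exhaustivity is violated.

3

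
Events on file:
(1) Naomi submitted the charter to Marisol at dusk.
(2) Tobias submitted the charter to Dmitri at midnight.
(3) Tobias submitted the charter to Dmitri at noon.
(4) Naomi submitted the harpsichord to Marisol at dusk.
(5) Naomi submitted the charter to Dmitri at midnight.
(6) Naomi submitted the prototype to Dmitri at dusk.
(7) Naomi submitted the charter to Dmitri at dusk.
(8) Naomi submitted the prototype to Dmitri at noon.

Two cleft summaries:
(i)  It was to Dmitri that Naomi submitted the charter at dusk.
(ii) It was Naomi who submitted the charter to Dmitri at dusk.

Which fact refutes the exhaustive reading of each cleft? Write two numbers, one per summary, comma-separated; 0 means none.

(i): focus "Dmitri". Looking for agent = Naomi, thing = the charter, setting = at dusk with some other recipient — fact (1) has Marisol there. Refuted.
(ii): focus "Naomi". No fact shares thing = the charter, recipient = Dmitri, setting = at dusk with a different agent. 0.

1, 0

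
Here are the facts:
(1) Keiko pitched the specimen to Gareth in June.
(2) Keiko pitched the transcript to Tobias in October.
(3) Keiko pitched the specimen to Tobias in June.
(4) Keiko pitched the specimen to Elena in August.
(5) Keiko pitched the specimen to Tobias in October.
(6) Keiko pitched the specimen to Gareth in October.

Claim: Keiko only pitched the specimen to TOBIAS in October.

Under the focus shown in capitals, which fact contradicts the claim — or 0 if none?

6

Focus (in capitals) is "Tobias" — the recipient. "Only" excludes alternative recipients while holding fixed agent = Keiko, thing = the specimen, setting = in October.
Fact (6) shares the background but differs in recipient (Gareth) — a counterexample.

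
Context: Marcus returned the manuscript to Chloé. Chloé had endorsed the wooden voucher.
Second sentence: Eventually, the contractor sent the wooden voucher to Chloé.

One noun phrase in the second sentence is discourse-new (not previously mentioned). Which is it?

"the wooden voucher" and "Chloé" in the second sentence are given — already mentioned in the context.
"the contractor" has no antecedent in the context; it is discourse-new.

the contractor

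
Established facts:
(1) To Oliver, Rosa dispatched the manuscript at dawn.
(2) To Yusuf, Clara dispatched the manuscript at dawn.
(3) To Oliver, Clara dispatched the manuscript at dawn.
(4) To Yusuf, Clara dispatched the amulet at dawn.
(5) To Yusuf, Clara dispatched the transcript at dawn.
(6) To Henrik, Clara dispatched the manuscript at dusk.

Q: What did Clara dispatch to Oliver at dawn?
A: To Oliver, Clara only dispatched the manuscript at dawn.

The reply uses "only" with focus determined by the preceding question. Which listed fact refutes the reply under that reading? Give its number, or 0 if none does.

Answering "What did ...?" puts focus on the thing — here, "the manuscript".
"Only" then excludes alternative things while the background — same agent, recipient, setting (Clara / Oliver / at dawn) — is held fixed.
No fact keeps same agent, recipient, setting (Clara / Oliver / at dawn) while changing the thing; every other fact differs on something backgrounded. The reply stands.
(Fact (2) would refute a reading with focus on the recipient — but that is not what the question asks.)

0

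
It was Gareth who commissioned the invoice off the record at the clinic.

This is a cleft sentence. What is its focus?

In an it-cleft "It was X that/who ...", the clefted constituent X is the focus; the that/who-clause expresses the presupposed open proposition.
Here the focus is "Gareth". The backgrounded (presupposed) material includes "the invoice", "at the clinic" and "off the record".

Gareth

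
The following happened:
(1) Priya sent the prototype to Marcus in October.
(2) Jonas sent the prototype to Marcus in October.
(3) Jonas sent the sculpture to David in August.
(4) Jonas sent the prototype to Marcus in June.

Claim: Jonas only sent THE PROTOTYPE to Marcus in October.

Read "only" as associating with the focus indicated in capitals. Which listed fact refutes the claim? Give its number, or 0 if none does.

0

Focus (in capitals) is "the prototype" — the thing. "Only" excludes alternative things while holding fixed Jonas as agent and Marcus as recipient and in October as setting.
No fact matches Jonas as agent and Marcus as recipient and in October as setting with a different thing — every other fact differs on at least one backgrounded slot. So no fact refutes it.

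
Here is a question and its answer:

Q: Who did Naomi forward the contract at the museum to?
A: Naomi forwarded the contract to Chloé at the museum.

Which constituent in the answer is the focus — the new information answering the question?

to Chloé

The wh-word "who" asks about the recipient.
In the answer, "Naomi", "the contract" and "at the museum" are given — repeated from the question.
The constituent filling the recipient gap is "to Chloé"; that is the focus and would carry nuclear stress.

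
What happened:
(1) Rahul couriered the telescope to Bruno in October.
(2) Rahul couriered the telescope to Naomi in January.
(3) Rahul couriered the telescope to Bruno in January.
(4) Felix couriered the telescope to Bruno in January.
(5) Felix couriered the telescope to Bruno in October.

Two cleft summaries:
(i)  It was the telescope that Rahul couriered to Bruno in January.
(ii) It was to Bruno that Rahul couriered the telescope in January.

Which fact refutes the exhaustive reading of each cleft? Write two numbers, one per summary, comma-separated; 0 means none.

0, 2

(i): focus "the telescope". No fact shares agent = Rahul, recipient = Bruno, setting = in January with a different thing. 0.
(ii): focus "Bruno". Looking for agent = Rahul, thing = the telescope, setting = in January with some other recipient — fact (2) has Naomi there. Refuted.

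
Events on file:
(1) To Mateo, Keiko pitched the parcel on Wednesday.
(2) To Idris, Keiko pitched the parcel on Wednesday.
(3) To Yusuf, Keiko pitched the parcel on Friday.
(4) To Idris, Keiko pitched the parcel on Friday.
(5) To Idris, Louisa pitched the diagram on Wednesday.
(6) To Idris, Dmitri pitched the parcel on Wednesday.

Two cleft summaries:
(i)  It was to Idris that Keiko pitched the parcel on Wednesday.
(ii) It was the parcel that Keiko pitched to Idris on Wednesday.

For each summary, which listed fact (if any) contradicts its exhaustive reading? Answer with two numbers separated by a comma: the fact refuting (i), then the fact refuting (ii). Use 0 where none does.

1, 0

Summary (i) focuses "Idris" (the recipient); background agent = Keiko, thing = the parcel, setting = on Wednesday. Fact (1) matches that background with recipient = Mateo — refutes (i).
Summary (ii) focuses "the parcel" (the thing); background agent = Keiko, recipient = Idris, setting = on Wednesday. No fact matches that background with a different thing, so 0.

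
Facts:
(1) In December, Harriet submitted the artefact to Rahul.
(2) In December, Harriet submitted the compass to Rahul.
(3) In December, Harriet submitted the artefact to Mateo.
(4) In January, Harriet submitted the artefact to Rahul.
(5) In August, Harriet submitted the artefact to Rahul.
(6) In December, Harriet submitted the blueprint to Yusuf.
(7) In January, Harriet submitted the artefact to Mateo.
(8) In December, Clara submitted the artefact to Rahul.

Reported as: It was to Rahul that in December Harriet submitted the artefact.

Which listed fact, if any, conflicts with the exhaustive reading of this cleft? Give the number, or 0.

The cleft puts "Rahul" in focus and presupposes the open proposition with Harriet as agent and the artefact as thing and in December as setting.
Exhaustivity: Rahul is the only recipient satisfying that background.
But fact (3) also has Harriet as agent and the artefact as thing and in December as setting, with recipient = Mateo — so the exhaustive reading fails.

3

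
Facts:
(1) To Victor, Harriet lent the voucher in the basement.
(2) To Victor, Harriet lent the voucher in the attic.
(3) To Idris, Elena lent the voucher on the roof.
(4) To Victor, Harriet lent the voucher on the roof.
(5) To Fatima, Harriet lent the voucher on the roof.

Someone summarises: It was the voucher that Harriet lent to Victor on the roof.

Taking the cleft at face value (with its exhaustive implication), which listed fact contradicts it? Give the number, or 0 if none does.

0

Focus of the cleft: "the voucher" (the thing). Presupposed background: Harriet as agent and Victor as recipient and on the roof as setting.
The exhaustive reading says no other thing fits that background.
No listed fact matches the background with a different thing. Exhaustivity holds.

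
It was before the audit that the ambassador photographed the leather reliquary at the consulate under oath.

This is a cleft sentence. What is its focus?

In an it-cleft "It was X that/who ...", the clefted constituent X is the focus; the that/who-clause expresses the presupposed open proposition.
Here the focus is "before the audit". The backgrounded (presupposed) material includes "the ambassador", "the leather reliquary", "at the consulate" and "under oath".

before the audit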